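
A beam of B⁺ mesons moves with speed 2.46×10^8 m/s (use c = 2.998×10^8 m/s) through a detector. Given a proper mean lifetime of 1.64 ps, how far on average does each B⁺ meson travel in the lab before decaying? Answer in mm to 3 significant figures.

d ≈ 0.706 mm

β = v/c = 2.46×10^8 / 2.998×10^8 = 0.82055
γ = 1/√(1 − 0.82055²) = 1.7495
Dilated lifetime: Δt = γτ₀ = 1.7495 × 1.64 ps = 2.8692 ps
d = vΔt = 0.82055c × 2.8692 ps = 2.4600×10^8 m/s × 2.8692×10^-12 s = 0.706 mm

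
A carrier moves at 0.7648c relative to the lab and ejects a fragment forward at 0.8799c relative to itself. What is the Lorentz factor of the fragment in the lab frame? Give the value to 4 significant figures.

γ ≈ 5.465

u_lab = (0.8799 + 0.7648)/(1 + 0.8799×0.7648) = 1.6447/1.672948 = 0.9831151
γ = 1/√(1 − 0.9831151²) = 5.465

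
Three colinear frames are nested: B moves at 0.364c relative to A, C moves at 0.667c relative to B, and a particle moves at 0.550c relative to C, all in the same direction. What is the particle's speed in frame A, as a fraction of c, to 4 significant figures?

u ≈ 0.9473c

Compose boost 2: (0.667 + 0.364)/(1 + 0.667×0.364) = 1.031/1.24279 = 0.829586
Compose boost 3: (0.550 + 0.829586)/(1 + 0.550×0.829586) = 1.37959/1.45627 = 0.9473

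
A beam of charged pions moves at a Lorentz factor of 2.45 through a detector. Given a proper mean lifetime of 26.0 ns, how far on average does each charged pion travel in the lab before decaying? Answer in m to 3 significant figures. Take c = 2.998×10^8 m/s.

d ≈ 17.4 m

β = √(1 − 1/γ²) = √(1 − 1/2.45²) = 0.91291
Dilated lifetime: Δt = γτ₀ = 2.45 × 26.0 ns = 63.700 ns
d = vΔt = 0.91291c × 63.700 ns = 2.7369×10^8 m/s × 6.3700×10^-8 s = 17.4 m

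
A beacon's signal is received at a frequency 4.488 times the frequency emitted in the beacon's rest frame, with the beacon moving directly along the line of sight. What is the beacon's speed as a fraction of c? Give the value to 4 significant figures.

β ≈ 0.9054

f_obs/f_src = √((1+β)/(1−β)) = 4.488  ⇒  (1+β)/(1−β) = 20.1421
β = |1 − D²|/(1 + D²) = |1 − 20.1421|/(1 + 20.1421) = 0.9054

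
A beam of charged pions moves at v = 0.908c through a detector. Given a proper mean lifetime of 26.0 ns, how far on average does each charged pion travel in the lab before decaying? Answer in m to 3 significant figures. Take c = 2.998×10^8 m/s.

d ≈ 16.9 m

γ = 1/√(1 − 0.908²) = 2.3868
Dilated lifetime: Δt = γτ₀ = 2.3868 × 26.0 ns = 62.057 ns
d = vΔt = 0.908c × 62.057 ns = 2.7222×10^8 m/s × 6.2057×10^-8 s = 16.9 m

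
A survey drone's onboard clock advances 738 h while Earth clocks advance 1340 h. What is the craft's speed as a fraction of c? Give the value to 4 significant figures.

γ = Δt/τ₀ = 1340/738 = 1.81572
β = √(1 − 1/γ²) = √(1 − 1/1.81572²) = 0.8347

β ≈ 0.8347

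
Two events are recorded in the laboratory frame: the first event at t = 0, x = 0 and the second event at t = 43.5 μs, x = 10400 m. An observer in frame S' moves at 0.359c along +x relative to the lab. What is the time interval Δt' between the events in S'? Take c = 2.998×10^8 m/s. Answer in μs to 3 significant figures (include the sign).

γ = 1/√(1 − 0.359²) = 1.0714
Δt' = γ(Δt − vΔx/c²) = 1.0714 × (43.5 μs − 0.359×10400 m / (2.998×10^8 m/s))
= 1.0714 × (31.046 μs) = 33.3 μs

Δt' ≈ 33.3 μs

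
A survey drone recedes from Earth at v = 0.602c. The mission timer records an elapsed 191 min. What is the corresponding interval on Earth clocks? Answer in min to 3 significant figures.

γ = 1/√(1 − 0.602²) = 1.2524
Time dilation: Δt = γτ₀ = 1.2524 × 191 min = 239 min

Δt ≈ 239 min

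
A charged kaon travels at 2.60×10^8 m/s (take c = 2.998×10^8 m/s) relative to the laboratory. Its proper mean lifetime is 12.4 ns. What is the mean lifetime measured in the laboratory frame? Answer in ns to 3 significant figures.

β = v/c = 2.60×10^8 / 2.998×10^8 = 0.86724
γ = 1/√(1 − 0.86724²) = 2.0085
Time dilation: Δt = γτ₀ = 2.0085 × 12.4 ns = 24.9 ns

Δt ≈ 24.9 ns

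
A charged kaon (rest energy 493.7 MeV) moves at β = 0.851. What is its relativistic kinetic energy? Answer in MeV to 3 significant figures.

K ≈ 446 MeV

γ = 1/√(1 − 0.851²) = 1.9042
K = (γ − 1)m₀c² = (1.9042 − 1) × 493.7 MeV = 0.90416 × 493.7 MeV = 446 MeV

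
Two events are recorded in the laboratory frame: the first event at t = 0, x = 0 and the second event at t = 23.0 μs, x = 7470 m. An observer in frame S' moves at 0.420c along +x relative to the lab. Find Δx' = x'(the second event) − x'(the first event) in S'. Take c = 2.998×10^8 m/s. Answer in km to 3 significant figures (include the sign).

Δx' ≈ 5.04 km

γ = 1/√(1 − 0.420²) = 1.1019
Δx' = γ(Δx − vΔt) = 1.1019 × (7470 m − 0.420×(2.998×10^8 m/s)×23.0×10^-6 s)
= 1.1019 × (4573.9 m) = 5.04 km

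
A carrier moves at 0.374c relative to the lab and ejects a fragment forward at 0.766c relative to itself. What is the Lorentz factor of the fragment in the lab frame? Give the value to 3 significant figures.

γ ≈ 2.16

u_lab = (0.766 + 0.374)/(1 + 0.766×0.374) = 1.140/1.28648 = 0.886136
γ = 1/√(1 − 0.886136²) = 2.16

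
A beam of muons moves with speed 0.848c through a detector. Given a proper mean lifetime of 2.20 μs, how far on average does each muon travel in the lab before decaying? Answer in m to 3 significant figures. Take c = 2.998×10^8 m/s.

d ≈ 1060 m

γ = 1/√(1 − 0.848²) = 1.8868
Dilated lifetime: Δt = γτ₀ = 1.8868 × 2.20 μs = 4.1510 μs
d = vΔt = 0.848c × 4.1510 μs = 2.5423×10^8 m/s × 4.1510×10^-6 s = 1060 m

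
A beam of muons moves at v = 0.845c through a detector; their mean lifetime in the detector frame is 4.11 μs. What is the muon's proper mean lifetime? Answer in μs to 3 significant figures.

τ₀ ≈ 2.20 μs

γ = 1/√(1 − 0.845²) = 1.8700
Proper time: τ₀ = Δt/γ = 4.11/1.8700 = 2.20 μs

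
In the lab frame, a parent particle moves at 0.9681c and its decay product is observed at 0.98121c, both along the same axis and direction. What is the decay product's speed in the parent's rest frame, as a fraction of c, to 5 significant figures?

u' ≈ 0.26173c

Inverse velocity addition: u' = (u − v)/(1 − uv/c²)
= (0.98121 − 0.9681)/(1 − 0.98121×0.9681) = 0.013110/0.05009060 = 0.26173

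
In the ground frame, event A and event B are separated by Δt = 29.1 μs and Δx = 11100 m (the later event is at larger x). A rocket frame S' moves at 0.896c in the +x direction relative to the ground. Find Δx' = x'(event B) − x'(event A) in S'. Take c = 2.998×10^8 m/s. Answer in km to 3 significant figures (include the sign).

Δx' ≈ 7.39 km

γ = 1/√(1 − 0.896²) = 2.2520
Δx' = γ(Δx − vΔt) = 2.2520 × (11100 m − 0.896×(2.998×10^8 m/s)×29.1×10^-6 s)
= 2.2520 × (3283.1 m) = 7.39 km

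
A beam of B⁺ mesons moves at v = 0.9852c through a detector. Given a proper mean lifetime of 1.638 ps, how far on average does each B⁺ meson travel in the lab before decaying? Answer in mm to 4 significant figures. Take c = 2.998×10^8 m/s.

d ≈ 2.823 mm

γ = 1/√(1 − 0.9852²) = 5.83401
Dilated lifetime: Δt = γτ₀ = 5.83401 × 1.638 ps = 9.55610 ps
d = vΔt = 0.9852c × 9.55610 ps = 2.95363×10^8 m/s × 9.55610×10^-12 s = 2.823 mm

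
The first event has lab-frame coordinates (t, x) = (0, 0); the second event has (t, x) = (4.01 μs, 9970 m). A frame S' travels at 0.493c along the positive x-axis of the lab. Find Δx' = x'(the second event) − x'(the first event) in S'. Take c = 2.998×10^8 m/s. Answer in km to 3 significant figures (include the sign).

γ = 1/√(1 − 0.493²) = 1.1494
Δx' = γ(Δx − vΔt) = 1.1494 × (9970 m − 0.493×(2.998×10^8 m/s)×4.01×10^-6 s)
= 1.1494 × (9377.3 m) = 10.8 km

Δx' ≈ 10.8 km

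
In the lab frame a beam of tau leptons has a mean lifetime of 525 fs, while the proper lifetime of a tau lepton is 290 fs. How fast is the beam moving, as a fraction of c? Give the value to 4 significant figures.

γ = Δt/τ₀ = 525/290 = 1.81034
β = √(1 − 1/γ²) = √(1 − 1/1.81034²) = 0.8336

β ≈ 0.8336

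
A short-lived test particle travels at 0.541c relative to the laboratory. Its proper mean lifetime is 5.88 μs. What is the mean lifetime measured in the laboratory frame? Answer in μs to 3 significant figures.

γ = 1/√(1 − 0.541²) = 1.1890
Time dilation: Δt = γτ₀ = 1.1890 × 5.88 μs = 6.99 μs

Δt ≈ 6.99 μs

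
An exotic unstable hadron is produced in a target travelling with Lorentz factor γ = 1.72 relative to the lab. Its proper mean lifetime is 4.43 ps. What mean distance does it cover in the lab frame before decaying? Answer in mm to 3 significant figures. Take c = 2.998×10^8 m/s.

β = √(1 − 1/γ²) = √(1 − 1/1.72²) = 0.81362
Dilated lifetime: Δt = γτ₀ = 1.72 × 4.43 ps = 7.6196 ps
d = vΔt = 0.81362c × 7.6196 ps = 2.4392×10^8 m/s × 7.6196×10^-12 s = 1.86 mm

d ≈ 1.86 mm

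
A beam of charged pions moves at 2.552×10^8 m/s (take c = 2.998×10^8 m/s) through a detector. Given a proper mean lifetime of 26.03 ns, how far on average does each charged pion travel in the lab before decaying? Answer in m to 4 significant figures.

d ≈ 12.66 m

β = v/c = 2.552×10^8 / 2.998×10^8 = 0.851234
γ = 1/√(1 − 0.851234²) = 1.90554
Dilated lifetime: Δt = γτ₀ = 1.90554 × 26.03 ns = 49.6012 ns
d = vΔt = 0.851234c × 49.6012 ns = 2.55200×10^8 m/s × 4.96012×10^-8 s = 12.66 m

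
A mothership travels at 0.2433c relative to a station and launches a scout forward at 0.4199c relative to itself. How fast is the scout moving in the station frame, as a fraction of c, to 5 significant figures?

Compose boost 2: (0.4199 + 0.2433)/(1 + 0.4199×0.2433) = 0.66320/1.102162 = 0.60173

u ≈ 0.60173c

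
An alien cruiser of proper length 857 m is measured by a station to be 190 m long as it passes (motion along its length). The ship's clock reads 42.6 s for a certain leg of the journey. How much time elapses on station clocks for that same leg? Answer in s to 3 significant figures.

Δt ≈ 192 s

Length contraction ⇒ γ = L₀/L = 857/190 = 4.5105
Time dilation: Δt = γτ₀ = 4.5105 × 42.6 s = 192 s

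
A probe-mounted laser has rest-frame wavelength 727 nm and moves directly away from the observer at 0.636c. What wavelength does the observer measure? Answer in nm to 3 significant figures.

λ_obs ≈ 1540 nm

Relativistic Doppler: λ_obs = λ_src √((1+β)/(1−β))
= 727 × √(1.6360/0.36400) = 727 × 2.1200 = 1540 nm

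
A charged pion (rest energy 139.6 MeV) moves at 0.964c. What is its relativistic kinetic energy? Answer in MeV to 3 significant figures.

K ≈ 385 MeV

γ = 1/√(1 − 0.964²) = 3.7608
K = (γ − 1)m₀c² = (3.7608 − 1) × 139.6 MeV = 2.7608 × 139.6 MeV = 385 MeV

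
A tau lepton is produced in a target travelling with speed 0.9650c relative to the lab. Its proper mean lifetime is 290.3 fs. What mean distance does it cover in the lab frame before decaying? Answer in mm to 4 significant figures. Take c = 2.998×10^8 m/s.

γ = 1/√(1 − 0.9650²) = 3.81316
Dilated lifetime: Δt = γτ₀ = 3.81316 × 290.3 fs = 1106.96 fs
d = vΔt = 0.9650c × 1106.96 fs = 2.89307×10^8 m/s × 1.10696×10^-12 s = 0.3203 mm

d ≈ 0.3203 mm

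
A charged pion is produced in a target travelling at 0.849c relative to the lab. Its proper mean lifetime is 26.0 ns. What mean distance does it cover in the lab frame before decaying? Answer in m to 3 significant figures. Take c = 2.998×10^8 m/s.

γ = 1/√(1 − 0.849²) = 1.8925
Dilated lifetime: Δt = γτ₀ = 1.8925 × 26.0 ns = 49.206 ns
d = vΔt = 0.849c × 49.206 ns = 2.5453×10^8 m/s × 4.9206×10^-8 s = 12.5 m

d ≈ 12.5 m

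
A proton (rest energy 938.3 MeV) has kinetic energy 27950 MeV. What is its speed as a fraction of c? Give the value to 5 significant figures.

β ≈ 0.99947

γ = 1 + K/(m₀c²) = 1 + 27950/938.3 = 30.78791
β = √(1 − 1/γ²) = 0.99947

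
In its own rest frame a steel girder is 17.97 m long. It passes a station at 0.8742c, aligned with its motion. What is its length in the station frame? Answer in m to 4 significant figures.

γ = 1/√(1 − 0.8742²) = 2.05945
Length contraction: L = L₀/γ = 17.97/2.05945 = 8.726 m

L ≈ 8.726 m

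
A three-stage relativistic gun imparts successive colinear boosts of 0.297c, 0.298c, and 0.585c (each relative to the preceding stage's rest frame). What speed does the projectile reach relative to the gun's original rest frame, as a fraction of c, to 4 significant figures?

u ≈ 0.8574c

Compose boost 2: (0.298 + 0.297)/(1 + 0.298×0.297) = 0.5950/1.08851 = 0.546621
Compose boost 3: (0.585 + 0.546621)/(1 + 0.585×0.546621) = 1.13162/1.31977 = 0.8574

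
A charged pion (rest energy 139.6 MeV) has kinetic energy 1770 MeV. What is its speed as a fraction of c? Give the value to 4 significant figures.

β ≈ 0.9973

γ = 1 + K/(m₀c²) = 1 + 1770/139.6 = 13.6791
β = √(1 − 1/γ²) = 0.9973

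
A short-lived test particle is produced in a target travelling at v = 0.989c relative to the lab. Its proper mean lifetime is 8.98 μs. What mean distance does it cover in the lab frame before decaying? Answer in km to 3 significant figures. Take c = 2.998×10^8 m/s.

d ≈ 18.0 km

γ = 1/√(1 − 0.989²) = 6.7606
Dilated lifetime: Δt = γτ₀ = 6.7606 × 8.98 μs = 60.710 μs
d = vΔt = 0.989c × 60.710 μs = 2.9650×10^8 m/s × 6.0710×10^-5 s = 18.0 km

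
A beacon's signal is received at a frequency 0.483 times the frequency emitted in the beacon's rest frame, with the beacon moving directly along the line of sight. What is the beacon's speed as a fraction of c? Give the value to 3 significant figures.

β ≈ 0.622

f_obs/f_src = √((1−β)/(1+β)) = 0.483  ⇒  (1−β)/(1+β) = 0.23329
β = |1 − D²|/(1 + D²) = |1 − 0.23329|/(1 + 0.23329) = 0.622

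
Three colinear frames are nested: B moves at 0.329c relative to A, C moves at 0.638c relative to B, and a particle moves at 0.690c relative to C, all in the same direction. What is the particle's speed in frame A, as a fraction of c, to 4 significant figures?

Compose boost 2: (0.638 + 0.329)/(1 + 0.638×0.329) = 0.9670/1.20990 = 0.799238
Compose boost 3: (0.690 + 0.799238)/(1 + 0.690×0.799238) = 1.48924/1.55147 = 0.9599

u ≈ 0.9599c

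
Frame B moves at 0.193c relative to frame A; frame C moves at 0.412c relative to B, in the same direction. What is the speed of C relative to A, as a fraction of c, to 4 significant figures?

Compose boost 2: (0.412 + 0.193)/(1 + 0.412×0.193) = 0.6050/1.07952 = 0.5604

u ≈ 0.5604c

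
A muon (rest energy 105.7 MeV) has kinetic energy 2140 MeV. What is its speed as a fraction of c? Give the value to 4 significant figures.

β ≈ 0.9989

γ = 1 + K/(m₀c²) = 1 + 2140/105.7 = 21.2460
β = √(1 − 1/γ²) = 0.9989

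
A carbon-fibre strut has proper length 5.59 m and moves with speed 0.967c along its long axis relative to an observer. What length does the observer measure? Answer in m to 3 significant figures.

γ = 1/√(1 − 0.967²) = 3.9250
Length contraction: L = L₀/γ = 5.59/3.9250 = 1.42 m

L ≈ 1.42 m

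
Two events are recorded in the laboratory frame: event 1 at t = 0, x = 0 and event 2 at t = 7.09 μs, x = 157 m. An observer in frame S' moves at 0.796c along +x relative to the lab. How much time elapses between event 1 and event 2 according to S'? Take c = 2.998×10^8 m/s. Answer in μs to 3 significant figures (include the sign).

Δt' ≈ 11.0 μs

γ = 1/√(1 − 0.796²) = 1.6521
Δt' = γ(Δt − vΔx/c²) = 1.6521 × (7.09 μs − 0.796×157 m / (2.998×10^8 m/s))
= 1.6521 × (6.6731 μs) = 11.0 μs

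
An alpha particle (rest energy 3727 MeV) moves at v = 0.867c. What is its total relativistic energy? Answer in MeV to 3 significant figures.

E ≈ 7480 MeV

γ = 1/√(1 − 0.867²) = 2.0068
E = γm₀c² = 2.0068 × 3727 MeV = 7480 MeV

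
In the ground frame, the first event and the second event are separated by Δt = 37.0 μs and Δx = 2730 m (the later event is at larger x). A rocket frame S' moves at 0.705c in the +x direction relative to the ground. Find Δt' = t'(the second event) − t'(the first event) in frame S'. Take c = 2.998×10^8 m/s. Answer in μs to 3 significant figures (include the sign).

γ = 1/√(1 − 0.705²) = 1.4100
Δt' = γ(Δt − vΔx/c²) = 1.4100 × (37.0 μs − 0.705×2730 m / (2.998×10^8 m/s))
= 1.4100 × (30.580 μs) = 43.1 μs

Δt' ≈ 43.1 μs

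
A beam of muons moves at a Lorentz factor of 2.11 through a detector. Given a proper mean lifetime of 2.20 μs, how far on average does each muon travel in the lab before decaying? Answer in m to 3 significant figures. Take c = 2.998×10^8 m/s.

d ≈ 1230 m

β = √(1 − 1/γ²) = √(1 − 1/2.11²) = 0.88056
Dilated lifetime: Δt = γτ₀ = 2.11 × 2.20 μs = 4.6420 μs
d = vΔt = 0.88056c × 4.6420 μs = 2.6399×10^8 m/s × 4.6420×10^-6 s = 1230 m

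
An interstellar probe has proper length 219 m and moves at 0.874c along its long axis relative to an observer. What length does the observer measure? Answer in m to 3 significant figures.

γ = 1/√(1 − 0.874²) = 2.0579
Length contraction: L = L₀/γ = 219/2.0579 = 106 m

L ≈ 106 m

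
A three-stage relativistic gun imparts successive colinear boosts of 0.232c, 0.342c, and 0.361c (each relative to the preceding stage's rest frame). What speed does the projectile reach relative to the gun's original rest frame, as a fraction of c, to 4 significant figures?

Compose boost 2: (0.342 + 0.232)/(1 + 0.342×0.232) = 0.5740/1.07934 = 0.531805
Compose boost 3: (0.361 + 0.531805)/(1 + 0.361×0.531805) = 0.892805/1.19198 = 0.7490

u ≈ 0.7490c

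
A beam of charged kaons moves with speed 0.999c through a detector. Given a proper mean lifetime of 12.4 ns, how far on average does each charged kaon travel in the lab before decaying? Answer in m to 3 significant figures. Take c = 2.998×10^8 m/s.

d ≈ 83.1 m

γ = 1/√(1 − 0.999²) = 22.366
Dilated lifetime: Δt = γτ₀ = 22.366 × 12.4 ns = 277.34 ns
d = vΔt = 0.999c × 277.34 ns = 2.9950×10^8 m/s × 2.7734×10^-7 s = 83.1 m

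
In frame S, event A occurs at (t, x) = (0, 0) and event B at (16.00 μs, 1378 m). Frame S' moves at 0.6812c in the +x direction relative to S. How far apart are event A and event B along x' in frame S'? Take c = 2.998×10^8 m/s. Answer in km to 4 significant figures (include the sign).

γ = 1/√(1 − 0.6812²) = 1.36594
Δx' = γ(Δx − vΔt) = 1.36594 × (1378 m − 0.6812×(2.998×10^8 m/s)×16.00×10^-6 s)
= 1.36594 × (-1889.58 m) = -2.581 km

Δx' ≈ -2.581 km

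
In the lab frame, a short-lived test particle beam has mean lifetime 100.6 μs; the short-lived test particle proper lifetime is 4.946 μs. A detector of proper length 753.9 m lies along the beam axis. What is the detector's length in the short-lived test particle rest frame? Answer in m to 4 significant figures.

L ≈ 37.07 m

Time dilation ⇒ γ = Δt/τ₀ = 100.6/4.946 = 20.3397
Length contraction: L = L₀/γ = 753.9/20.3397 = 37.07 m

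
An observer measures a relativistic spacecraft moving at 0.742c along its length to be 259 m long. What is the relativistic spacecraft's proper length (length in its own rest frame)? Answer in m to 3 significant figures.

L₀ ≈ 386 m

γ = 1/√(1 − 0.742²) = 1.4916
L₀ = γL = 1.4916 × 259 = 386 m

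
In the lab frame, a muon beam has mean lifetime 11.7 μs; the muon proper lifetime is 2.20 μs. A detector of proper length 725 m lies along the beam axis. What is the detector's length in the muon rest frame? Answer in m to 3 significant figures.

L ≈ 136 m

Time dilation ⇒ γ = Δt/τ₀ = 11.7/2.20 = 5.3182
Length contraction: L = L₀/γ = 725/5.3182 = 136 m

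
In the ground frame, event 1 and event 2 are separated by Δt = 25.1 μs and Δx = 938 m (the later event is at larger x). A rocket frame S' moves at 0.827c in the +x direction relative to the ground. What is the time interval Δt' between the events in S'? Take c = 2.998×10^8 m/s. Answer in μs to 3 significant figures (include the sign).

γ = 1/√(1 − 0.827²) = 1.7787
Δt' = γ(Δt − vΔx/c²) = 1.7787 × (25.1 μs − 0.827×938 m / (2.998×10^8 m/s))
= 1.7787 × (22.513 μs) = 40.0 μs

Δt' ≈ 40.0 μs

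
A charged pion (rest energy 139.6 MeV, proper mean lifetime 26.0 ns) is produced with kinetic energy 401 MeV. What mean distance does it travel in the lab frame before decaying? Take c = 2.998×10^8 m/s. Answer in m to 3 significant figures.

d ≈ 29.2 m

γ = 1 + K/(m₀c²) = 1 + 401/139.6 = 3.8725
β = √(1 − 1/γ²) = 0.96608
Dilated lifetime: γτ₀ = 3.8725 × 26.0 ns = 100.68 ns
d = βc·γτ₀ = 0.96608 × (2.998×10^8 m/s) × 1.0068×10^-7 s = 29.2 m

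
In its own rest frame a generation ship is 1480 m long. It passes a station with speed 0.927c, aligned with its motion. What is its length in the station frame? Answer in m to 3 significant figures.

L ≈ 555 m

γ = 1/√(1 − 0.927²) = 2.6662
Length contraction: L = L₀/γ = 1480/2.6662 = 555 m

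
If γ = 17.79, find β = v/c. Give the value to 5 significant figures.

β ≈ 0.99842

β = √(1 − 1/γ²) = √(1 − 1/17.79²) = √(0.9968403) = 0.99842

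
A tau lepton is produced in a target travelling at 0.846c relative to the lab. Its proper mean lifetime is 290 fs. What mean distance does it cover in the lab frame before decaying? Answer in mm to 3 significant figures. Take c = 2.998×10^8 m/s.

d ≈ 0.138 mm

γ = 1/√(1 − 0.846²) = 1.8755
Dilated lifetime: Δt = γτ₀ = 1.8755 × 290 fs = 543.90 fs
d = vΔt = 0.846c × 543.90 fs = 2.5363×10^8 m/s × 5.4390×10^-13 s = 0.138 mm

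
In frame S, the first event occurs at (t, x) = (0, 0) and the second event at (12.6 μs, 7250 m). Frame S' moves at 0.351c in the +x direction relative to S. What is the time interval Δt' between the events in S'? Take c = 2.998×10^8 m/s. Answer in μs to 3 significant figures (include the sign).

Δt' ≈ 4.39 μs

γ = 1/√(1 − 0.351²) = 1.0679
Δt' = γ(Δt − vΔx/c²) = 1.0679 × (12.6 μs − 0.351×7250 m / (2.998×10^8 m/s))
= 1.0679 × (4.1118 μs) = 4.39 μs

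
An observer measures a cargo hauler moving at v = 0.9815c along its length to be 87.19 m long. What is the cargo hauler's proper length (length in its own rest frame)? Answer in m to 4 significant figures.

γ = 1/√(1 − 0.9815²) = 5.22296
L₀ = γL = 5.22296 × 87.19 = 455.4 m

L₀ ≈ 455.4 m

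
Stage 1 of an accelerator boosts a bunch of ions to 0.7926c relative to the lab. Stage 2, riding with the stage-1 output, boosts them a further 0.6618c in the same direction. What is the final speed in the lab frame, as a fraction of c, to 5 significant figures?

Compose boost 2: (0.6618 + 0.7926)/(1 + 0.6618×0.7926) = 1.4544/1.524543 = 0.95399

u ≈ 0.95399c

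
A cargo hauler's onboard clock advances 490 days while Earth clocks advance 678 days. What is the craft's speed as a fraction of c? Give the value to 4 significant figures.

β ≈ 0.6911

γ = Δt/τ₀ = 678/490 = 1.38367
β = √(1 − 1/γ²) = √(1 − 1/1.38367²) = 0.6911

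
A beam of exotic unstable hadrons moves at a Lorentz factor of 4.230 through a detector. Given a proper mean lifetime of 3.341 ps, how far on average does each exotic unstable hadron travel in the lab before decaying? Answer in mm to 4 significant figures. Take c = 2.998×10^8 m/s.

d ≈ 4.117 mm

β = √(1 − 1/γ²) = √(1 − 1/4.230²) = 0.971654
Dilated lifetime: Δt = γτ₀ = 4.230 × 3.341 ps = 14.1324 ps
d = vΔt = 0.971654c × 14.1324 ps = 2.91302×10^8 m/s × 1.41324×10^-11 s = 4.117 mm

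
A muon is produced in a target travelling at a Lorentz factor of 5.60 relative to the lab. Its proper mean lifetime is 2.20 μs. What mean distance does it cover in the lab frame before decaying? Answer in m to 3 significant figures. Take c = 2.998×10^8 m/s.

d ≈ 3630 m

β = √(1 − 1/γ²) = √(1 − 1/5.60²) = 0.98393
Dilated lifetime: Δt = γτ₀ = 5.60 × 2.20 μs = 12.320 μs
d = vΔt = 0.98393c × 12.320 μs = 2.9498×10^8 m/s × 1.2320×10^-5 s = 3630 m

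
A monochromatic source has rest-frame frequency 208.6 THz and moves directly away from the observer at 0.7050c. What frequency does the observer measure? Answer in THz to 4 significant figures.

Relativistic Doppler: f_obs = f_src √((1−β)/(1+β))
= 208.6 × √(0.295000/1.70500) = 208.6 × 0.415957 = 86.77 THz

f_obs ≈ 86.77 THz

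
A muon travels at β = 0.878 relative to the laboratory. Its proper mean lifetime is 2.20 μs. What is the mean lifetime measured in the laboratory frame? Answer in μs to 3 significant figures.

γ = 1/√(1 − 0.878²) = 2.0892
Time dilation: Δt = γτ₀ = 2.0892 × 2.20 μs = 4.60 μs

Δt ≈ 4.60 μs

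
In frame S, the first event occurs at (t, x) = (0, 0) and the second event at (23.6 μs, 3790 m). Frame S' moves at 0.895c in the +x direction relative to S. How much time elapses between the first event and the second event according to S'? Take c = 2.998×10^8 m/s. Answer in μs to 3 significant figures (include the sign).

γ = 1/√(1 − 0.895²) = 2.2418
Δt' = γ(Δt − vΔx/c²) = 2.2418 × (23.6 μs − 0.895×3790 m / (2.998×10^8 m/s))
= 2.2418 × (12.286 μs) = 27.5 μs

Δt' ≈ 27.5 μs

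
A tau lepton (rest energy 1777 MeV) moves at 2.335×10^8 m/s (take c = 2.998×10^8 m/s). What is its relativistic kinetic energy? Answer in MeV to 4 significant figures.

β = v/c = 2.335×10^8 / 2.998×10^8 = 0.778853
γ = 1/√(1 − 0.778853²) = 1.59437
K = (γ − 1)m₀c² = (1.59437 − 1) × 1777 MeV = 0.594370 × 1777 MeV = 1056 MeV

K ≈ 1056 MeV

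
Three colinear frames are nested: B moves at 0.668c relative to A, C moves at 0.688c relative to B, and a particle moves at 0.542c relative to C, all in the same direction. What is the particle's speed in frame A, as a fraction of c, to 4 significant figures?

u ≈ 0.9784c

Compose boost 2: (0.688 + 0.668)/(1 + 0.688×0.668) = 1.356/1.45958 = 0.929032
Compose boost 3: (0.542 + 0.929032)/(1 + 0.542×0.929032) = 1.47103/1.50354 = 0.9784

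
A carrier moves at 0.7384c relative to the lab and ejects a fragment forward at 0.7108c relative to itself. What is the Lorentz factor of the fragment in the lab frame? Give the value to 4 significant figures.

γ ≈ 3.215

u_lab = (0.7108 + 0.7384)/(1 + 0.7108×0.7384) = 1.4492/1.524855 = 0.9503856
γ = 1/√(1 − 0.9503856²) = 3.215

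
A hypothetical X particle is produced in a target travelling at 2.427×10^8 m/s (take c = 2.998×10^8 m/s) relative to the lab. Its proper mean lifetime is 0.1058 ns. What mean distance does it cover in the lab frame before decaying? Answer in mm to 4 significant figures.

β = v/c = 2.427×10^8 / 2.998×10^8 = 0.809540
γ = 1/√(1 − 0.809540²) = 1.70339
Dilated lifetime: Δt = γτ₀ = 1.70339 × 0.1058 ns = 0.180219 ns
d = vΔt = 0.809540c × 0.180219 ns = 2.42700×10^8 m/s × 1.80219×10^-10 s = 43.74 mm

d ≈ 43.74 mm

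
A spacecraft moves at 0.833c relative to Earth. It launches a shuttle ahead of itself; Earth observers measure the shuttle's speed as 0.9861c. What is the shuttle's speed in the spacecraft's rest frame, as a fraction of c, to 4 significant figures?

u' ≈ 0.8573c

Inverse velocity addition: u' = (u − v)/(1 − uv/c²)
= (0.9861 − 0.833)/(1 − 0.9861×0.833) = 0.1531/0.178579 = 0.8573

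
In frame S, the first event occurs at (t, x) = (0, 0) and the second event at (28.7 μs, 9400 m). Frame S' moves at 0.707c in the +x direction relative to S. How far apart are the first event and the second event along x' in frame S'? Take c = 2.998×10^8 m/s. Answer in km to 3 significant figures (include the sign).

Δx' ≈ 4.69 km

γ = 1/√(1 − 0.707²) = 1.4140
Δx' = γ(Δx − vΔt) = 1.4140 × (9400 m − 0.707×(2.998×10^8 m/s)×28.7×10^-6 s)
= 1.4140 × (3316.8 m) = 4.69 km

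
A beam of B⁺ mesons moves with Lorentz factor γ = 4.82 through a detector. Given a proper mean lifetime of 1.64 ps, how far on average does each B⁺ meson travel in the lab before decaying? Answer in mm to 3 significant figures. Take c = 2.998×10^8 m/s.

d ≈ 2.32 mm

β = √(1 − 1/γ²) = √(1 − 1/4.82²) = 0.97824
Dilated lifetime: Δt = γτ₀ = 4.82 × 1.64 ps = 7.9048 ps
d = vΔt = 0.97824c × 7.9048 ps = 2.9328×10^8 m/s × 7.9048×10^-12 s = 2.32 mm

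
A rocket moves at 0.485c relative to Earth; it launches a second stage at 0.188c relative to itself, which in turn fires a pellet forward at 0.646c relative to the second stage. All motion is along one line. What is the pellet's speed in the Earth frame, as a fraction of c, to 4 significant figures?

Compose boost 2: (0.188 + 0.485)/(1 + 0.188×0.485) = 0.6730/1.09118 = 0.616764
Compose boost 3: (0.646 + 0.616764)/(1 + 0.646×0.616764) = 1.26276/1.39843 = 0.9030

u ≈ 0.9030c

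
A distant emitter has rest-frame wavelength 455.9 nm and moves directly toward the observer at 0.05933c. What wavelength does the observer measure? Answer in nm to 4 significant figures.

λ_obs ≈ 429.6 nm

Relativistic Doppler: λ_obs = λ_src √((1−β)/(1+β))
= 455.9 × √(0.940670/1.05933) = 455.9 × 0.942330 = 429.6 nm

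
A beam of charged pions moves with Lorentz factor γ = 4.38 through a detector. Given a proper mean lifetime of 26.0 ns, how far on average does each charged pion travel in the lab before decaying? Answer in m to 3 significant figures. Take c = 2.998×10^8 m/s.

d ≈ 33.2 m

β = √(1 − 1/γ²) = √(1 − 1/4.38²) = 0.97359
Dilated lifetime: Δt = γτ₀ = 4.38 × 26.0 ns = 113.88 ns
d = vΔt = 0.97359c × 113.88 ns = 2.9188×10^8 m/s × 1.1388×10^-7 s = 33.2 m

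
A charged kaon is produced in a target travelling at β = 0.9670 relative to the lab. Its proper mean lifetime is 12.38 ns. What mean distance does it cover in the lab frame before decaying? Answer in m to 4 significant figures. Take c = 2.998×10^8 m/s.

d ≈ 14.09 m

γ = 1/√(1 − 0.9670²) = 3.92501
Dilated lifetime: Δt = γτ₀ = 3.92501 × 12.38 ns = 48.5916 ns
d = vΔt = 0.9670c × 48.5916 ns = 2.89907×10^8 m/s × 4.85916×10^-8 s = 14.09 m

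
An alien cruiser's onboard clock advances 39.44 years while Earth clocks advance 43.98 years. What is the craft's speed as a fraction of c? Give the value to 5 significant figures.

γ = Δt/τ₀ = 43.98/39.44 = 1.115112
β = √(1 − 1/γ²) = √(1 − 1/1.115112²) = 0.44249

β ≈ 0.44249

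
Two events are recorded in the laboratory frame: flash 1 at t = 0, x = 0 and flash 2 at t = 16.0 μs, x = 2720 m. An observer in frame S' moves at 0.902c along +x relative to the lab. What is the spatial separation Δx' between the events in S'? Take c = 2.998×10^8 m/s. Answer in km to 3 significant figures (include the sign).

Δx' ≈ -3.72 km

γ = 1/√(1 − 0.902²) = 2.3162
Δx' = γ(Δx − vΔt) = 2.3162 × (2720 m − 0.902×(2.998×10^8 m/s)×16.0×10^-6 s)
= 2.3162 × (-1606.7 m) = -3.72 km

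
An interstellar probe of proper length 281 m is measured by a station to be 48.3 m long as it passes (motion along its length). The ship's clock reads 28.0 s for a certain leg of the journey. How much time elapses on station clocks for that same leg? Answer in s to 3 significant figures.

Δt ≈ 163 s

Length contraction ⇒ γ = L₀/L = 281/48.3 = 5.8178
Time dilation: Δt = γτ₀ = 5.8178 × 28.0 s = 163 s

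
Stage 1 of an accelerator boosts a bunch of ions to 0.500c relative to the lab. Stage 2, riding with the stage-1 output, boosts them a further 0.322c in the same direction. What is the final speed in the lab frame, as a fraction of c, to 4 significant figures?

u ≈ 0.7080c

Compose boost 2: (0.322 + 0.500)/(1 + 0.322×0.500) = 0.8220/1.16100 = 0.7080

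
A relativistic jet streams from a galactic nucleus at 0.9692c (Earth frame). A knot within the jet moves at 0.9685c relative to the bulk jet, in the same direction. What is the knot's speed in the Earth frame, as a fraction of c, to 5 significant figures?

u ≈ 0.99950c

Relativistic velocity addition: u = (u' + v)/(1 + u'v/c²)
= (0.9685 + 0.9692)/(1 + 0.9685×0.9692) = 1.9377/1.938670 = 0.99950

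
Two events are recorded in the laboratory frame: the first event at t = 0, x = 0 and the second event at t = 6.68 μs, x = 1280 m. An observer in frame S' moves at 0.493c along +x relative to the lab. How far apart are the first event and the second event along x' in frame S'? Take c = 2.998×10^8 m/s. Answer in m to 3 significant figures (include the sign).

γ = 1/√(1 − 0.493²) = 1.1494
Δx' = γ(Δx − vΔt) = 1.1494 × (1280 m − 0.493×(2.998×10^8 m/s)×6.68×10^-6 s)
= 1.1494 × (292.69 m) = 336 m

Δx' ≈ 336 m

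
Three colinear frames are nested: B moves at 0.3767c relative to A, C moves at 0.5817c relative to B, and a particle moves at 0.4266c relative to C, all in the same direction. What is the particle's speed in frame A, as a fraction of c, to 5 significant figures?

u ≈ 0.90817c

Compose boost 2: (0.5817 + 0.3767)/(1 + 0.5817×0.3767) = 0.95840/1.219126 = 0.7861367
Compose boost 3: (0.4266 + 0.7861367)/(1 + 0.4266×0.7861367) = 1.212737/1.335366 = 0.90817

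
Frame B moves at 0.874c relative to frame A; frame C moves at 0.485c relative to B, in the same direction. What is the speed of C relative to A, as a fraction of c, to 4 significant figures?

u ≈ 0.9544c

Compose boost 2: (0.485 + 0.874)/(1 + 0.485×0.874) = 1.359/1.42389 = 0.9544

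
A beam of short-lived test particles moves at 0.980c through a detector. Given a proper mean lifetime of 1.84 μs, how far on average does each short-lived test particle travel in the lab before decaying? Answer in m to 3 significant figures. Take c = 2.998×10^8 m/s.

d ≈ 2720 m

γ = 1/√(1 − 0.980²) = 5.0252
Dilated lifetime: Δt = γτ₀ = 5.0252 × 1.84 μs = 9.2463 μs
d = vΔt = 0.980c × 9.2463 μs = 2.9380×10^8 m/s × 9.2463×10^-6 s = 2720 m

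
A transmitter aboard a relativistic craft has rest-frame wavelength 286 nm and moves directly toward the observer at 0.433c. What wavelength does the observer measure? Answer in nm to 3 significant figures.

Relativistic Doppler: λ_obs = λ_src √((1−β)/(1+β))
= 286 × √(0.56700/1.4330) = 286 × 0.62903 = 180 nm

λ_obs ≈ 180 nm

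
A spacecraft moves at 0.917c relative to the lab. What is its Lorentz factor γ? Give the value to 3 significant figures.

γ ≈ 2.51

γ = 1/√(1 − β²) = 1/√(1 − 0.917²) = 1/√(0.15911) = 2.51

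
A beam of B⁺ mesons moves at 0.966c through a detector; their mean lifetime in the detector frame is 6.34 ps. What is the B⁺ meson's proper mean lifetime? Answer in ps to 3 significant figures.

τ₀ ≈ 1.64 ps

γ = 1/√(1 − 0.966²) = 3.8678
Proper time: τ₀ = Δt/γ = 6.34/3.8678 = 1.64 ps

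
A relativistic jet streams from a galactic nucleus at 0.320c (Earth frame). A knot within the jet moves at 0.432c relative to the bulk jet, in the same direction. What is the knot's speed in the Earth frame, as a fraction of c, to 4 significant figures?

Relativistic velocity addition: u = (u' + v)/(1 + u'v/c²)
= (0.432 + 0.320)/(1 + 0.432×0.320) = 0.7520/1.13824 = 0.6607

u ≈ 0.6607c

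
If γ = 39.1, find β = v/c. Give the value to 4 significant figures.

β = √(1 − 1/γ²) = √(1 − 1/39.1²) = √(0.999346) = 0.9997

β ≈ 0.9997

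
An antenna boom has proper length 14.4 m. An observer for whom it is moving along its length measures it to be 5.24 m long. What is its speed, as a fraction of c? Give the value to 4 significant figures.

γ = L₀/L = 14.4/5.24 = 2.74809
β = √(1 − 1/γ²) = 0.9314

β ≈ 0.9314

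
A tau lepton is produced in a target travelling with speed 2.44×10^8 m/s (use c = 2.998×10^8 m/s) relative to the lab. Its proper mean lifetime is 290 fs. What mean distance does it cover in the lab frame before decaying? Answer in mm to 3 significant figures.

d ≈ 0.122 mm

β = v/c = 2.44×10^8 / 2.998×10^8 = 0.81388
γ = 1/√(1 − 0.81388²) = 1.7211
Dilated lifetime: Δt = γτ₀ = 1.7211 × 290 fs = 499.11 fs
d = vΔt = 0.81388c × 499.11 fs = 2.4400×10^8 m/s × 4.9911×10^-13 s = 0.122 mm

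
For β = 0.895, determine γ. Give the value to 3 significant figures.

γ ≈ 2.24

γ = 1/√(1 − β²) = 1/√(1 − 0.895²) = 1/√(0.19898) = 2.24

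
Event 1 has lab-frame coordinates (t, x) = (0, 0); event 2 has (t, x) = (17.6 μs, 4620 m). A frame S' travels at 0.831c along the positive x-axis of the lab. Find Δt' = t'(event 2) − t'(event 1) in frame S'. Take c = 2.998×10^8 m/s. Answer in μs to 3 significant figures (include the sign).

γ = 1/√(1 − 0.831²) = 1.7977
Δt' = γ(Δt − vΔx/c²) = 1.7977 × (17.6 μs − 0.831×4620 m / (2.998×10^8 m/s))
= 1.7977 × (4.7941 μs) = 8.62 μs

Δt' ≈ 8.62 μs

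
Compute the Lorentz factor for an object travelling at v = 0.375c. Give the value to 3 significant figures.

γ = 1/√(1 − β²) = 1/√(1 − 0.375²) = 1/√(0.85938) = 1.08

γ ≈ 1.08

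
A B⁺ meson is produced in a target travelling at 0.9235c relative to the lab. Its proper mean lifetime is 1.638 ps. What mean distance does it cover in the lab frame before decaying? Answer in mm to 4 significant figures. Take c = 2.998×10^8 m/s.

γ = 1/√(1 − 0.9235²) = 2.60689
Dilated lifetime: Δt = γτ₀ = 2.60689 × 1.638 ps = 4.27009 ps
d = vΔt = 0.9235c × 4.27009 ps = 2.76865×10^8 m/s × 4.27009×10^-12 s = 1.182 mm

d ≈ 1.182 mm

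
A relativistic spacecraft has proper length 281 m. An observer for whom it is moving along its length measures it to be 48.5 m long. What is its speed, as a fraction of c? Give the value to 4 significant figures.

β ≈ 0.9850

γ = L₀/L = 281/48.5 = 5.79381
β = √(1 − 1/γ²) = 0.9850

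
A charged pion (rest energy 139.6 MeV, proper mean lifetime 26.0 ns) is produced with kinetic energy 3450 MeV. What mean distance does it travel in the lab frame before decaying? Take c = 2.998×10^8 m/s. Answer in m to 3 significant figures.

γ = 1 + K/(m₀c²) = 1 + 3450/139.6 = 25.713
β = √(1 − 1/γ²) = 0.99924
Dilated lifetime: γτ₀ = 25.713 × 26.0 ns = 668.55 ns
d = βc·γτ₀ = 0.99924 × (2.998×10^8 m/s) × 6.6855×10^-7 s = 200 m

d ≈ 200 m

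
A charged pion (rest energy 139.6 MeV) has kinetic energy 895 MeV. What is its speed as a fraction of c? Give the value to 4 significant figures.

β ≈ 0.9909

γ = 1 + K/(m₀c²) = 1 + 895/139.6 = 7.41117
β = √(1 − 1/γ²) = 0.9909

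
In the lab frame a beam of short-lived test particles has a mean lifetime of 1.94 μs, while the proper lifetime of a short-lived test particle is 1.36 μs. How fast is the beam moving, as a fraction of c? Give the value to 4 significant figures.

β ≈ 0.7131

γ = Δt/τ₀ = 1.94/1.36 = 1.42647
β = √(1 − 1/γ²) = √(1 − 1/1.42647²) = 0.7131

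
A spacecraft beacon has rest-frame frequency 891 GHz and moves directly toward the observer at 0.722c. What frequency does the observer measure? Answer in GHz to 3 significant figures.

f_obs ≈ 2220 GHz

Relativistic Doppler: f_obs = f_src √((1+β)/(1−β))
= 891 × √(1.7220/0.27800) = 891 × 2.4888 = 2220 GHz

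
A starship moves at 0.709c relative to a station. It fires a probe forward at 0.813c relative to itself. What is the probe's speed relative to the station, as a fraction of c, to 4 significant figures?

Relativistic velocity addition: u = (u' + v)/(1 + u'v/c²)
= (0.813 + 0.709)/(1 + 0.813×0.709) = 1.522/1.57642 = 0.9655

u ≈ 0.9655c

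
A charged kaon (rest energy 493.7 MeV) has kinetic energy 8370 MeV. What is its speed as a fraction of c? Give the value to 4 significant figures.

β ≈ 0.9984

γ = 1 + K/(m₀c²) = 1 + 8370/493.7 = 17.9536
β = √(1 − 1/γ²) = 0.9984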